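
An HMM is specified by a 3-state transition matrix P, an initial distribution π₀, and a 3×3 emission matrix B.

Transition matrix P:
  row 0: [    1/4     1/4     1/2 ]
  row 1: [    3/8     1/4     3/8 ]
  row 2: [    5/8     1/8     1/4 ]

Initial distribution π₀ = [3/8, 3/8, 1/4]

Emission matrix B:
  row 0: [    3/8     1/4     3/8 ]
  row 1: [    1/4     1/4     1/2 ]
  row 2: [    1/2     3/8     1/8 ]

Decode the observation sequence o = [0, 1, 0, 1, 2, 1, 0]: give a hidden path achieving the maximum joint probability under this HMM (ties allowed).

path = [0, 2, 0, 2, 0, 2, 0]

t=0: δ = [1.406e-01, 9.375e-02, 1.250e-01]  (obs o_0=0)
t=1: δ = [1.953e-02, 8.789e-03, 2.637e-02]  ψ = [2, 0, 0]  (obs o_1=1)
t=2: δ = [6.180e-03, 1.221e-03, 4.883e-03]  ψ = [2, 0, 0]  (obs o_2=0)
t=3: δ = [7.629e-04, 3.862e-04, 1.159e-03]  ψ = [2, 0, 0]  (obs o_3=1)
t=4: δ = [2.716e-04, 9.537e-05, 4.768e-05]  ψ = [2, 0, 0]  (obs o_4=2)
t=5: δ = [1.697e-05, 1.697e-05, 5.092e-05]  ψ = [0, 0, 0]  (obs o_5=1)
t=6: δ = [1.193e-05, 1.591e-06, 6.365e-06]  ψ = [2, 2, 2]  (obs o_6=0)
backtrack: best end state = 0; path = [0, 2, 0, 2, 0, 2, 0]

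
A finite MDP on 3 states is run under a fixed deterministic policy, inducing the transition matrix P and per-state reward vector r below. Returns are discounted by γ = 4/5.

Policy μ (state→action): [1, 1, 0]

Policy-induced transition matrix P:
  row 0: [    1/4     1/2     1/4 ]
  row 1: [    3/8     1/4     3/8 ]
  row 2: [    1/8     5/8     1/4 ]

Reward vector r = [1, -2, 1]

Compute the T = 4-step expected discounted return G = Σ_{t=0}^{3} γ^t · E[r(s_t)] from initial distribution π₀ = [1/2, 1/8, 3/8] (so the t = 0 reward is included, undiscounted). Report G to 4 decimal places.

t=0: π = [0.5000, 0.1250, 0.3750], E[r] = 0.6250, γ^t·E[r] = 0.625000, running G = 0.625000
t=1: π = [0.2188, 0.5156, 0.2656], E[r] = -0.5469, γ^t·E[r] = -0.437500, running G = 0.187500
t=2: π = [0.2813, 0.4043, 0.3145], E[r] = -0.2129, γ^t·E[r] = -0.136250, running G = 0.051250
t=3: π = [0.2612, 0.4382, 0.3005], E[r] = -0.3147, γ^t·E[r] = -0.161125, running G = -0.109875

G = -0.1099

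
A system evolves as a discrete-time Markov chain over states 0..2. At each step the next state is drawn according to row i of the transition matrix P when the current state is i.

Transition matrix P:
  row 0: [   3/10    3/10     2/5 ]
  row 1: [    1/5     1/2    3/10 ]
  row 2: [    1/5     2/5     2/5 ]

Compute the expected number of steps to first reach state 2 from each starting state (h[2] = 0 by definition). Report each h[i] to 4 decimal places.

h = [2.7586, 3.1034, 0.0000]

First-step conditioning: h[2] = 0; for i ≠ 2, h[i] = 1 + Σ_k P[i][k]·h[k].
  h[0] = 1 + 3/10·h[0] + 3/10·h[1]
  h[1] = 1 + 1/5·h[0] + 1/2·h[1]
Solving the 2×2 linear system over states ≠ 2 gives exactly h = [80/29, 90/29, 0] (h[2] = 0 is the target).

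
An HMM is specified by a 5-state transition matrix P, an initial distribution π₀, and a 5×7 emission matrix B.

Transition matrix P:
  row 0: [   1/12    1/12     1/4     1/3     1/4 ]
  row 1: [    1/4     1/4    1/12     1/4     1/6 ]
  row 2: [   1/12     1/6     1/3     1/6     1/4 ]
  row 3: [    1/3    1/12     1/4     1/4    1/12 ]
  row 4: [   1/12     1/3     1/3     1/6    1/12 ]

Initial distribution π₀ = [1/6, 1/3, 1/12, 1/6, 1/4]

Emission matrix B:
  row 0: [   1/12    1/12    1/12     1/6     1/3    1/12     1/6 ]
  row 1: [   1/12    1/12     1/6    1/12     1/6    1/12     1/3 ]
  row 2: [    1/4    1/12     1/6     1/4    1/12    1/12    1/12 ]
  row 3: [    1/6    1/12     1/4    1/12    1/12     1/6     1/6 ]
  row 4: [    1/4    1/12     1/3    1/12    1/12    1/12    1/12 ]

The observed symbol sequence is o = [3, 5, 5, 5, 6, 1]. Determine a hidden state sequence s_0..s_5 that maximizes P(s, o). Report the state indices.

path = [0, 3, 3, 3, 0, 3]

t=0: δ = [2.778e-02, 2.778e-02, 2.083e-02, 1.389e-02, 2.083e-02]  (obs o_0=3)
t=1: δ = [5.787e-04, 5.787e-04, 5.787e-04, 1.543e-03, 5.787e-04]  ψ = [1, 1, 0, 0, 0]  (obs o_1=5)
t=2: δ = [4.287e-05, 1.608e-05, 3.215e-05, 6.430e-05, 1.206e-05]  ψ = [3, 4, 3, 3, 0]  (obs o_2=5)
t=3: δ = [1.786e-06, 4.465e-07, 1.340e-06, 2.679e-06, 8.931e-07]  ψ = [3, 2, 3, 3, 0]  (obs o_3=5)
t=4: δ = [1.488e-07, 9.923e-08, 5.582e-08, 1.116e-07, 3.721e-08]  ψ = [3, 4, 3, 3, 0]  (obs o_4=6)
t=5: δ = [3.101e-09, 2.067e-09, 3.101e-09, 4.135e-09, 3.101e-09]  ψ = [3, 1, 0, 0, 0]  (obs o_5=1)
backtrack: best end state = 3; path = [0, 3, 3, 3, 0, 3]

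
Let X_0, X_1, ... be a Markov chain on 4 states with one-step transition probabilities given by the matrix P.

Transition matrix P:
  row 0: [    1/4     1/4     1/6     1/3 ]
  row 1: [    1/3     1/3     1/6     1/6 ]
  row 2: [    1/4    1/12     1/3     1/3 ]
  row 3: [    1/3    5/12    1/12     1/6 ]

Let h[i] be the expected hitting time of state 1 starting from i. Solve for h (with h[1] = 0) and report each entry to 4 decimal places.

h = [3.7168, 0.0000, 4.4602, 3.1327]

First-step conditioning: h[1] = 0; for i ≠ 1, h[i] = 1 + Σ_k P[i][k]·h[k].
  h[0] = 1 + 1/4·h[0] + 1/6·h[2] + 1/3·h[3]
  h[2] = 1 + 1/4·h[0] + 1/3·h[2] + 1/3·h[3]
  h[3] = 1 + 1/3·h[0] + 1/12·h[2] + 1/6·h[3]
Solving the 3×3 linear system over states ≠ 1 gives exactly h = [420/113, 0, 504/113, 354/113] (h[1] = 0 is the target).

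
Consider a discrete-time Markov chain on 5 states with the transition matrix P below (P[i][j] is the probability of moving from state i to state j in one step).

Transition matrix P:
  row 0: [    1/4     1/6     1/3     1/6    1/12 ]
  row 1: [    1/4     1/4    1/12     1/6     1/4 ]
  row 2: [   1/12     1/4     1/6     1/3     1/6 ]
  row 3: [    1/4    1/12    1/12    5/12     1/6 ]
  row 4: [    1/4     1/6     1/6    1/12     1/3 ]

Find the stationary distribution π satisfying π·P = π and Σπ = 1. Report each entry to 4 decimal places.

Balance equations π_j = Σ_i π_i·P[i][j]:
  π_0 = 1/4·π_0 + 1/4·π_1 + 1/12·π_2 + 1/4·π_3 + 1/4·π_4
  π_1 = 1/6·π_0 + 1/4·π_1 + 1/4·π_2 + 1/12·π_3 + 1/6·π_4
  π_2 = 1/3·π_0 + 1/12·π_1 + 1/6·π_2 + 1/12·π_3 + 1/6·π_4
  π_3 = 1/6·π_0 + 1/6·π_1 + 1/3·π_2 + 5/12·π_3 + 1/12·π_4
  normalize: π_0 + π_1 + π_2 + π_3 + π_4 = 1
Solving the linear system gives exactly π = [1007/4540, 797/4540, 192/1135, 1081/4540, 887/4540].

π = [0.2218, 0.1756, 0.1692, 0.2381, 0.1954]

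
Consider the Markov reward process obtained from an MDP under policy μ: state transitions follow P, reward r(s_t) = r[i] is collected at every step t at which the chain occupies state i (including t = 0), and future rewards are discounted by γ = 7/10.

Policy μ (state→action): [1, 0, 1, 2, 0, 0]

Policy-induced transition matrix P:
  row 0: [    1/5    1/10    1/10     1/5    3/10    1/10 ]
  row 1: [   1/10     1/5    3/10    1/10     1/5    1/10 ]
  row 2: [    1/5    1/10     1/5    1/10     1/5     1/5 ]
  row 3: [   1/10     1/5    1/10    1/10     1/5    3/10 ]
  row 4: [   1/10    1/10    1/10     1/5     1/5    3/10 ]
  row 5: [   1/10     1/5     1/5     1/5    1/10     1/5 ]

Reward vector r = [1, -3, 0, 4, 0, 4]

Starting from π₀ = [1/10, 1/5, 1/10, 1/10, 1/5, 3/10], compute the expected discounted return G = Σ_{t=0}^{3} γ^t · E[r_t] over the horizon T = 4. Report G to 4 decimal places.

t=0: π = [0.1000, 0.2000, 0.1000, 0.1000, 0.2000, 0.3000], E[r] = 1.1000, γ^t·E[r] = 1.100000, running G = 1.100000
t=1: π = [0.1200, 0.1600, 0.1800, 0.1600, 0.1800, 0.2000], E[r] = 1.0800, γ^t·E[r] = 0.756000, running G = 1.856000
t=2: π = [0.1300, 0.1520, 0.1700, 0.1500, 0.1920, 0.2060], E[r] = 1.0980, γ^t·E[r] = 0.538020, running G = 2.394020
t=3: π = [0.1300, 0.1508, 0.1680, 0.1528, 0.1924, 0.2060], E[r] = 1.1128, γ^t·E[r] = 0.381690, running G = 2.775710

G = 2.7757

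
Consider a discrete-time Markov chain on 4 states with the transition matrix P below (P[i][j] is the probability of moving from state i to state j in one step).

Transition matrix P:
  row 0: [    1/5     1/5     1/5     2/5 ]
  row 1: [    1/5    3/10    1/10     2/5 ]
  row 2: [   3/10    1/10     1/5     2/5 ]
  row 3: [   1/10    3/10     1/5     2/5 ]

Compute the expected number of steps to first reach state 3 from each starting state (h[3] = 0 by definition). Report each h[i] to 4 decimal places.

h = [2.5000, 2.5000, 2.5000, 0.0000]

First-step conditioning: h[3] = 0; for i ≠ 3, h[i] = 1 + Σ_k P[i][k]·h[k].
  h[0] = 1 + 1/5·h[0] + 1/5·h[1] + 1/5·h[2]
  h[1] = 1 + 1/5·h[0] + 3/10·h[1] + 1/10·h[2]
  h[2] = 1 + 3/10·h[0] + 1/10·h[1] + 1/5·h[2]
Solving the 3×3 linear system over states ≠ 3 gives exactly h = [5/2, 5/2, 5/2, 0] (h[3] = 0 is the target).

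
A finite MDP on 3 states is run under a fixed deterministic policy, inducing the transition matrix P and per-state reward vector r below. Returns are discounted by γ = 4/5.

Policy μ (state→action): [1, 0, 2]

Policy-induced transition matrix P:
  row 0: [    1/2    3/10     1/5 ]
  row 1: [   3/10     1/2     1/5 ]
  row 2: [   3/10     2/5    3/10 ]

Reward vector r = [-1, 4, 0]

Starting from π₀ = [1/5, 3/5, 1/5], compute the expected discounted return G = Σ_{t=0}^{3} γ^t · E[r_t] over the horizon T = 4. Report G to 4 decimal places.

G = 4.7866

t=0: π = [0.2000, 0.6000, 0.2000], E[r] = 2.2000, γ^t·E[r] = 2.200000, running G = 2.200000
t=1: π = [0.3400, 0.4400, 0.2200], E[r] = 1.4200, γ^t·E[r] = 1.136000, running G = 3.336000
t=2: π = [0.3680, 0.4100, 0.2220], E[r] = 1.2720, γ^t·E[r] = 0.814080, running G = 4.150080
t=3: π = [0.3736, 0.4042, 0.2222], E[r] = 1.2432, γ^t·E[r] = 0.636518, running G = 4.786598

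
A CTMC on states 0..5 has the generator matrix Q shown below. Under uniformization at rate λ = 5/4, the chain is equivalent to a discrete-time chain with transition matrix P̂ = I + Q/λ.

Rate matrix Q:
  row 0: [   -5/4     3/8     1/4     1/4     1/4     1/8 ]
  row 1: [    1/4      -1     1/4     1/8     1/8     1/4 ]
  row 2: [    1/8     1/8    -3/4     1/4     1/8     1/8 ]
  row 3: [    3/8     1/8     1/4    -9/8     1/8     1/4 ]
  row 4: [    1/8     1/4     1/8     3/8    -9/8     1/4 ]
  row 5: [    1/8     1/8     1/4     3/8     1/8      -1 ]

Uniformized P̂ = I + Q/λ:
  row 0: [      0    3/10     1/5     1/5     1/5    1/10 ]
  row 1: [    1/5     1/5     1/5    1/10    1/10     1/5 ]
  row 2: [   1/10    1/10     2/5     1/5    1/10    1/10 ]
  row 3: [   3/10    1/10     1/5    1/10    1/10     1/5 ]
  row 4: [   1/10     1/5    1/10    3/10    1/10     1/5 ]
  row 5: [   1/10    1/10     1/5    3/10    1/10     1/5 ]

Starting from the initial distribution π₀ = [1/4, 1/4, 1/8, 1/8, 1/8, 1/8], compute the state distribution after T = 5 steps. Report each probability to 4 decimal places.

t=0: π = [0.2500, 0.2500, 0.1250, 0.1250, 0.1250, 0.1250]
t=1: π = [0.1250, 0.1875, 0.2125, 0.1875, 0.1250, 0.1625]
t=2: π = [0.1438, 0.1563, 0.2300, 0.1913, 0.1125, 0.1663]
t=3: π = [0.1395, 0.1556, 0.2348, 0.1931, 0.1144, 0.1626]
t=4: π = [0.1402, 0.1549, 0.2355, 0.1928, 0.1140, 0.1626]
t=5: π = [0.1400, 0.1549, 0.2357, 0.1929, 0.1140, 0.1624]

π = [0.1400, 0.1549, 0.2357, 0.1929, 0.1140, 0.1624]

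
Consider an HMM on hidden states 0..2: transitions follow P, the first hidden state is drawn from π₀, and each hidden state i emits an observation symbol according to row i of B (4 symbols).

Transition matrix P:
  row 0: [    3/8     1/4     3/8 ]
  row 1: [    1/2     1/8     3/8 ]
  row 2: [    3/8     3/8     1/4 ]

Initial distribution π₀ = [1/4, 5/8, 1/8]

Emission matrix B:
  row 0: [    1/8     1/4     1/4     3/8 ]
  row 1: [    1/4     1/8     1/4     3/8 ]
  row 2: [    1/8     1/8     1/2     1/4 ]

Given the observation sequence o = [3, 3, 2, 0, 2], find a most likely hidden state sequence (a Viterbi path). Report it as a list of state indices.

t=0: δ = [9.375e-02, 2.344e-01, 3.125e-02]  (obs o_0=3)
t=1: δ = [4.395e-02, 1.099e-02, 2.197e-02]  ψ = [1, 1, 1]  (obs o_1=3)
t=2: δ = [4.120e-03, 2.747e-03, 8.240e-03]  ψ = [0, 0, 0]  (obs o_2=2)
t=3: δ = [3.862e-04, 7.725e-04, 2.575e-04]  ψ = [2, 2, 2]  (obs o_3=0)
t=4: δ = [9.656e-05, 2.414e-05, 1.448e-04]  ψ = [1, 0, 1]  (obs o_4=2)
backtrack: best end state = 2; path = [1, 0, 2, 1, 2]

path = [1, 0, 2, 1, 2]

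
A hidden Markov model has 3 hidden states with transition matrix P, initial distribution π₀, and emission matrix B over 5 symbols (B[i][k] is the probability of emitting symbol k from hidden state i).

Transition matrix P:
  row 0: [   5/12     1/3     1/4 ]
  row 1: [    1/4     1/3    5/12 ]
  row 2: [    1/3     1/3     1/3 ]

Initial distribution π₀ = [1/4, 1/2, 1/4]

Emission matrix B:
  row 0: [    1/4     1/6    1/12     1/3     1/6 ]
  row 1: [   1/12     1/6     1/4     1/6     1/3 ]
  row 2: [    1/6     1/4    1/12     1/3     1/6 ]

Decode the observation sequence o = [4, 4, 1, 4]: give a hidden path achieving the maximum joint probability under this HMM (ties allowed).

t=0: δ = [4.167e-02, 1.667e-01, 4.167e-02]  (obs o_0=4)
t=1: δ = [6.944e-03, 1.852e-02, 1.157e-02]  ψ = [1, 1, 1]  (obs o_1=4)
t=2: δ = [7.716e-04, 1.029e-03, 1.929e-03]  ψ = [1, 1, 1]  (obs o_2=1)
t=3: δ = [1.072e-04, 2.143e-04, 1.072e-04]  ψ = [2, 2, 2]  (obs o_3=4)
backtrack: best end state = 1; path = [1, 1, 2, 1]

path = [1, 1, 2, 1]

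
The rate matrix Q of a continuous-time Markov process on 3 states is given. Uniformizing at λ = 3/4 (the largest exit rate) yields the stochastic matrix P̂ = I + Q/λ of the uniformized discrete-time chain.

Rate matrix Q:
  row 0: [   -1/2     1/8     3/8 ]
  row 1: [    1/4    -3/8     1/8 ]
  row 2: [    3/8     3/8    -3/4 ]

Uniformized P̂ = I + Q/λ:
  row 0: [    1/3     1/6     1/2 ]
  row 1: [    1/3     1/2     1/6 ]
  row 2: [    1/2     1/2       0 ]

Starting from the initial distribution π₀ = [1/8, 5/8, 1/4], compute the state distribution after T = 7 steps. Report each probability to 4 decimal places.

π = [0.3750, 0.3750, 0.2499]

t=0: π = [0.1250, 0.6250, 0.2500]
t=1: π = [0.3750, 0.4583, 0.1667]
t=2: π = [0.3611, 0.3750, 0.2639]
t=3: π = [0.3773, 0.3796, 0.2431]
t=4: π = [0.3738, 0.3742, 0.2519]
t=5: π = [0.3753, 0.3754, 0.2493]
t=6: π = [0.3749, 0.3749, 0.2502]
t=7: π = [0.3750, 0.3750, 0.2499]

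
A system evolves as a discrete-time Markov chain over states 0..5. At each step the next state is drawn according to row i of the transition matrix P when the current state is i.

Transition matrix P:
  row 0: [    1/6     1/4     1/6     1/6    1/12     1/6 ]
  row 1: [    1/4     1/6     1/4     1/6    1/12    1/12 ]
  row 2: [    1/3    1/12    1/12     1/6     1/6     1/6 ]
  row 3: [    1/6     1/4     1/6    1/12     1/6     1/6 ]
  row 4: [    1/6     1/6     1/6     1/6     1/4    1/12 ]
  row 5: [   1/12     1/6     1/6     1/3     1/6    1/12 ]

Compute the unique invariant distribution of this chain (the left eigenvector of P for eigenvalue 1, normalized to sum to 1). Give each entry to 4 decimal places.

Balance equations π_j = Σ_i π_i·P[i][j]:
  π_0 = 1/6·π_0 + 1/4·π_1 + 1/3·π_2 + 1/6·π_3 + 1/6·π_4 + 1/12·π_5
  π_1 = 1/4·π_0 + 1/6·π_1 + 1/12·π_2 + 1/4·π_3 + 1/6·π_4 + 1/6·π_5
  π_2 = 1/6·π_0 + 1/4·π_1 + 1/12·π_2 + 1/6·π_3 + 1/6·π_4 + 1/6·π_5
  π_3 = 1/6·π_0 + 1/6·π_1 + 1/6·π_2 + 1/12·π_3 + 1/6·π_4 + 1/3·π_5
  π_4 = 1/12·π_0 + 1/12·π_1 + 1/6·π_2 + 1/6·π_3 + 1/4·π_4 + 1/6·π_5
  normalize: π_0 + π_1 + π_2 + π_3 + π_4 + π_5 = 1
Solving the linear system gives exactly π = [57755/289826, 53253/289826, 48685/289826, 25157/144913, 21302/144913, 37215/289826].

π = [0.1993, 0.1837, 0.1680, 0.1736, 0.1470, 0.1284]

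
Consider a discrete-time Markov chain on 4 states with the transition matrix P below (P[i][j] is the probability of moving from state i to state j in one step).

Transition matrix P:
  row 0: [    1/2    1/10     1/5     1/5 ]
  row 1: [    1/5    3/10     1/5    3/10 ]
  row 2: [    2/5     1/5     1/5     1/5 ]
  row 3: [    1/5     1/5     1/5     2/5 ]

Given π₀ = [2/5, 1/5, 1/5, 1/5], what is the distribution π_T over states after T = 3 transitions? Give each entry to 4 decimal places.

π = [0.3444, 0.1834, 0.2000, 0.2722]

t=0: π = [0.4000, 0.2000, 0.2000, 0.2000]
t=1: π = [0.3600, 0.1800, 0.2000, 0.2600]
t=2: π = [0.3480, 0.1820, 0.2000, 0.2700]
t=3: π = [0.3444, 0.1834, 0.2000, 0.2722]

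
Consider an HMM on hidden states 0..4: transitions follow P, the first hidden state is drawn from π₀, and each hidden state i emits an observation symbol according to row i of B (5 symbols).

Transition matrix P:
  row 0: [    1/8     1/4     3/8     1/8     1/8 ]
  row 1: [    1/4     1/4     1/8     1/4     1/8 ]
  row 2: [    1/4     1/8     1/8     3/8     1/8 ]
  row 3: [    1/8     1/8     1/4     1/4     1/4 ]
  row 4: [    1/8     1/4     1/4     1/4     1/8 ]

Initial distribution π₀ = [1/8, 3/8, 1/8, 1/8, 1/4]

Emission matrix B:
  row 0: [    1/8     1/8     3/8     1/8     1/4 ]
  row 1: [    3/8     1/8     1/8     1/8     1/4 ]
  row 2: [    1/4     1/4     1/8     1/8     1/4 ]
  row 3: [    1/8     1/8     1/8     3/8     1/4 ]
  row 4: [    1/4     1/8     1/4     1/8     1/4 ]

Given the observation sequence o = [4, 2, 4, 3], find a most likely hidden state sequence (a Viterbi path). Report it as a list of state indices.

t=0: δ = [3.125e-02, 9.375e-02, 3.125e-02, 3.125e-02, 6.250e-02]  (obs o_0=4)
t=1: δ = [8.789e-03, 2.930e-03, 1.953e-03, 2.930e-03, 2.930e-03]  ψ = [1, 1, 4, 1, 1]  (obs o_1=2)
t=2: δ = [2.747e-04, 5.493e-04, 8.240e-04, 2.747e-04, 2.747e-04]  ψ = [0, 0, 0, 0, 0]  (obs o_2=4)
t=3: δ = [2.575e-05, 1.717e-05, 1.287e-05, 1.159e-04, 1.287e-05]  ψ = [2, 1, 0, 2, 2]  (obs o_3=3)
backtrack: best end state = 3; path = [1, 0, 2, 3]

path = [1, 0, 2, 3]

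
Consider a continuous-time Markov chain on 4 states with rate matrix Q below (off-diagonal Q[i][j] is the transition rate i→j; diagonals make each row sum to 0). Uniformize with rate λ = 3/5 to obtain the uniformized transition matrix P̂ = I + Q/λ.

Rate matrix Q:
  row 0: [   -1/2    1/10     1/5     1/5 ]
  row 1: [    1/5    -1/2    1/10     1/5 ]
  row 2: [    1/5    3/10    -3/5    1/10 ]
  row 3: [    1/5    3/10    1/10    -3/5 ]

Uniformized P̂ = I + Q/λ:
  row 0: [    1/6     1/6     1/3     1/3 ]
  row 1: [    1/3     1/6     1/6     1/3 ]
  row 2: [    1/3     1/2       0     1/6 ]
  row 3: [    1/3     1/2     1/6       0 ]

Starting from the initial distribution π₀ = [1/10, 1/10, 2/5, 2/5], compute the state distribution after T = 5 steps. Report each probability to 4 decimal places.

π = [0.2857, 0.3059, 0.1835, 0.2248]

t=0: π = [0.1000, 0.1000, 0.4000, 0.4000]
t=1: π = [0.3167, 0.4333, 0.1167, 0.1333]
t=2: π = [0.2806, 0.2500, 0.2000, 0.2694]
t=3: π = [0.2866, 0.3231, 0.1801, 0.2102]
t=4: π = [0.2856, 0.2968, 0.1844, 0.2333]
t=5: π = [0.2857, 0.3059, 0.1835, 0.2248]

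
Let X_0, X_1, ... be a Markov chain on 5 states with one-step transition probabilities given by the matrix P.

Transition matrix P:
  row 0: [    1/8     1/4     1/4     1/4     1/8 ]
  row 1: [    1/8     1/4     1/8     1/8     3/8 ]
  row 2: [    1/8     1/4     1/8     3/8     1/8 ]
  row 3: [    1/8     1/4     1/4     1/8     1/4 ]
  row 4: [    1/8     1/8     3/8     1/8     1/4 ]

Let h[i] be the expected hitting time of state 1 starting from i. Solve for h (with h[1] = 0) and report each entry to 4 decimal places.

First-step conditioning: h[1] = 0; for i ≠ 1, h[i] = 1 + Σ_k P[i][k]·h[k].
  h[0] = 1 + 1/8·h[0] + 1/4·h[2] + 1/4·h[3] + 1/8·h[4]
  h[2] = 1 + 1/8·h[0] + 1/8·h[2] + 3/8·h[3] + 1/8·h[4]
  h[3] = 1 + 1/8·h[0] + 1/4·h[2] + 1/8·h[3] + 1/4·h[4]
  h[4] = 1 + 1/8·h[0] + 3/8·h[2] + 1/8·h[3] + 1/4·h[4]
Solving the 4×4 linear system over states ≠ 1 gives exactly h = [4600/1049, 0, 4608/1049, 4672/1049, 5248/1049] (h[1] = 0 is the target).

h = [4.3851, 0.0000, 4.3928, 4.4538, 5.0029]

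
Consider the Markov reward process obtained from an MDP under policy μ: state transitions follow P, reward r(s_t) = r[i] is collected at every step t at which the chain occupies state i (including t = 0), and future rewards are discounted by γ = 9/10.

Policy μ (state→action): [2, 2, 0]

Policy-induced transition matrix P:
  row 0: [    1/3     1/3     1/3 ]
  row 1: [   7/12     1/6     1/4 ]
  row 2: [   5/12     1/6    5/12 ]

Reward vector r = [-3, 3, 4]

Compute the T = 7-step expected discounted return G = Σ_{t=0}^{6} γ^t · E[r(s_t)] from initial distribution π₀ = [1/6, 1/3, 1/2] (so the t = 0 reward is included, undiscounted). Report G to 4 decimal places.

t=0: π = [0.1667, 0.3333, 0.5000], E[r] = 2.5000, γ^t·E[r] = 2.500000, running G = 2.500000
t=1: π = [0.4583, 0.1944, 0.3472], E[r] = 0.5972, γ^t·E[r] = 0.537500, running G = 3.037500
t=2: π = [0.4109, 0.2431, 0.3461], E[r] = 0.8808, γ^t·E[r] = 0.713438, running G = 3.750938
t=3: π = [0.4229, 0.2351, 0.3419], E[r] = 0.8043, γ^t·E[r] = 0.586336, running G = 4.337273
t=4: π = [0.4206, 0.2372, 0.3422], E[r] = 0.8186, γ^t·E[r] = 0.537052, running G = 4.874326
t=5: π = [0.4211, 0.2368, 0.3421], E[r] = 0.8152, γ^t·E[r] = 0.481391, running G = 5.355717
t=6: π = [0.4210, 0.2369, 0.3421], E[r] = 0.8159, γ^t·E[r] = 0.433609, running G = 5.789326

G = 5.7893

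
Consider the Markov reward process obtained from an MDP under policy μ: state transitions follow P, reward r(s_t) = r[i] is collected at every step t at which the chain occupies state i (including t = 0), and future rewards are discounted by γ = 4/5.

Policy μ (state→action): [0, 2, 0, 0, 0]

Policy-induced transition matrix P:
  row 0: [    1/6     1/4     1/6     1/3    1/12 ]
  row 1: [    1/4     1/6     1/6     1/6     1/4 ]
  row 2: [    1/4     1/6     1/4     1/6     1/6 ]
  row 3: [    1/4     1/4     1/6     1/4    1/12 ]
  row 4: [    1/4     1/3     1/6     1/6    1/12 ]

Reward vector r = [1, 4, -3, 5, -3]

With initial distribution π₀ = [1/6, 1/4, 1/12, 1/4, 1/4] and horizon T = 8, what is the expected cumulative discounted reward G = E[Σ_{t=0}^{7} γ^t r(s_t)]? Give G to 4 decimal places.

G = 5.5866

t=0: π = [0.1667, 0.2500, 0.0833, 0.2500, 0.2500], E[r] = 1.4167, γ^t·E[r] = 1.416667, running G = 1.416667
t=1: π = [0.2361, 0.2431, 0.1736, 0.2153, 0.1319], E[r] = 1.3681, γ^t·E[r] = 1.094444, running G = 2.511111
t=2: π = [0.2303, 0.2263, 0.1811, 0.2240, 0.1383], E[r] = 1.2969, γ^t·E[r] = 0.830000, running G = 3.341111
t=3: π = [0.2308, 0.2276, 0.1818, 0.2237, 0.1361], E[r] = 1.3060, γ^t·E[r] = 0.668667, running G = 4.009778
t=4: π = [0.2308, 0.2272, 0.1818, 0.2238, 0.1364], E[r] = 1.3039, γ^t·E[r] = 0.534086, running G = 4.543863
t=5: π = [0.2308, 0.2273, 0.1818, 0.2238, 0.1364], E[r] = 1.3042, γ^t·E[r] = 0.427375, running G = 4.971239
t=6: π = [0.2308, 0.2273, 0.1818, 0.2238, 0.1364], E[r] = 1.3042, γ^t·E[r] = 0.341885, running G = 5.313124
t=7: π = [0.2308, 0.2273, 0.1818, 0.2238, 0.1364], E[r] = 1.3042, γ^t·E[r] = 0.273510, running G = 5.586634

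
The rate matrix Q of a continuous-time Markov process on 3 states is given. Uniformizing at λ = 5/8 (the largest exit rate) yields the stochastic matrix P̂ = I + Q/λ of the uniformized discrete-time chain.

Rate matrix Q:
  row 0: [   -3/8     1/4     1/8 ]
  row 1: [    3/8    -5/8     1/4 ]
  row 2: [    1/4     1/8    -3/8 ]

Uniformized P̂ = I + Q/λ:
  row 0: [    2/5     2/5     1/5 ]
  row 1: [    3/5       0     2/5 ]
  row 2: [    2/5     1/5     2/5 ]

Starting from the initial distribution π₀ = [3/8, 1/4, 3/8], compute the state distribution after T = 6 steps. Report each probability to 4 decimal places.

t=0: π = [0.3750, 0.2500, 0.3750]
t=1: π = [0.4500, 0.2250, 0.3250]
t=2: π = [0.4450, 0.2450, 0.3100]
t=3: π = [0.4490, 0.2400, 0.3110]
t=4: π = [0.4480, 0.2418, 0.3102]
t=5: π = [0.4484, 0.2412, 0.3104]
t=6: π = [0.4482, 0.2414, 0.3103]

π = [0.4482, 0.2414, 0.3103]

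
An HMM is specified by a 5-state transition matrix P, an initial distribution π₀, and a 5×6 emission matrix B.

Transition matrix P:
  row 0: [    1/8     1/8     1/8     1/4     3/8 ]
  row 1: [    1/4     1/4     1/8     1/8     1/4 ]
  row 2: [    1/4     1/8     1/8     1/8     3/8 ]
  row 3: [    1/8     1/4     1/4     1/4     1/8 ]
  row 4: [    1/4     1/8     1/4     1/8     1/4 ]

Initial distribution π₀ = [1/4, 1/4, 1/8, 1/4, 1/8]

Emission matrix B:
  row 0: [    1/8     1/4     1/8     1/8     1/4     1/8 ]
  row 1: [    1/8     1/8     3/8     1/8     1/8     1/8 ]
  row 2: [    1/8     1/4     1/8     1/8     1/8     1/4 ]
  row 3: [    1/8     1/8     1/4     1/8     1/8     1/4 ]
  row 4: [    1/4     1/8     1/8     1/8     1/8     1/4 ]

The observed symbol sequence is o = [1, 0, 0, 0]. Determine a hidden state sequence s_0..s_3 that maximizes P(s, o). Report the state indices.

t=0: δ = [6.250e-02, 3.125e-02, 3.125e-02, 3.125e-02, 1.562e-02]  (obs o_0=1)
t=1: δ = [9.766e-04, 9.766e-04, 9.766e-04, 1.953e-03, 5.859e-03]  ψ = [0, 0, 0, 0, 0]  (obs o_1=0)
t=2: δ = [1.831e-04, 9.155e-05, 1.831e-04, 9.155e-05, 3.662e-04]  ψ = [4, 4, 4, 4, 4]  (obs o_2=0)
t=3: δ = [1.144e-05, 5.722e-06, 1.144e-05, 5.722e-06, 2.289e-05]  ψ = [4, 4, 4, 0, 4]  (obs o_3=0)
backtrack: best end state = 4; path = [0, 4, 4, 4]

path = [0, 4, 4, 4]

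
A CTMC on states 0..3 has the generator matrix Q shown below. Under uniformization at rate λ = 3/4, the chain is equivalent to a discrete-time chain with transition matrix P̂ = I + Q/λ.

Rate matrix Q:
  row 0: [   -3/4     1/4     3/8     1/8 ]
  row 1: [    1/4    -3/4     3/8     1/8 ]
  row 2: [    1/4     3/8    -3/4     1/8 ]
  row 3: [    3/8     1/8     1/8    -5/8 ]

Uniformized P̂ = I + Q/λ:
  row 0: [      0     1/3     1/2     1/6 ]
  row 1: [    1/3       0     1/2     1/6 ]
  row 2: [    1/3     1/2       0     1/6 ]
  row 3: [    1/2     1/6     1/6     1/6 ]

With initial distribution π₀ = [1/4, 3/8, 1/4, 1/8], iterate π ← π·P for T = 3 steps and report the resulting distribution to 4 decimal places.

π = [0.2708, 0.2569, 0.3056, 0.1667]

t=0: π = [0.2500, 0.3750, 0.2500, 0.1250]
t=1: π = [0.2708, 0.2292, 0.3333, 0.1667]
t=2: π = [0.2708, 0.2847, 0.2778, 0.1667]
t=3: π = [0.2708, 0.2569, 0.3056, 0.1667]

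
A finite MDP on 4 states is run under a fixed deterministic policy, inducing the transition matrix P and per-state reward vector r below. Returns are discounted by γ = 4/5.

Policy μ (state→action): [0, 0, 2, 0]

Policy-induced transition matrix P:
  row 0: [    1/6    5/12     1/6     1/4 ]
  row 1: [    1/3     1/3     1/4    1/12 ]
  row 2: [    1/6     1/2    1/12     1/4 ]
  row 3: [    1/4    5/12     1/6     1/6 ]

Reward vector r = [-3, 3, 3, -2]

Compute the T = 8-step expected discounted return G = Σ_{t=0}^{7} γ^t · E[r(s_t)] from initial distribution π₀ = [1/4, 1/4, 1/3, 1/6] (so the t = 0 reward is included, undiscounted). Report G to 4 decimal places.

t=0: π = [0.2500, 0.2500, 0.3333, 0.1667], E[r] = 0.6667, γ^t·E[r] = 0.666667, running G = 0.666667
t=1: π = [0.2222, 0.4236, 0.1597, 0.1944], E[r] = 0.6944, γ^t·E[r] = 0.555556, running G = 1.222222
t=2: π = [0.2535, 0.3947, 0.1887, 0.1632], E[r] = 0.6632, γ^t·E[r] = 0.424444, running G = 1.646667
t=3: π = [0.2460, 0.3995, 0.1838, 0.1706], E[r] = 0.6706, γ^t·E[r] = 0.343358, running G = 1.990025
t=4: π = [0.2475, 0.3987, 0.1846, 0.1692], E[r] = 0.6692, γ^t·E[r] = 0.274104, running G = 2.264128
t=5: π = [0.2472, 0.3988, 0.1845, 0.1695], E[r] = 0.6695, γ^t·E[r] = 0.219366, running G = 2.483494
t=6: π = [0.2473, 0.3988, 0.1845, 0.1694], E[r] = 0.6694, γ^t·E[r] = 0.175481, running G = 2.658975
t=7: π = [0.2473, 0.3988, 0.1845, 0.1694], E[r] = 0.6694, γ^t·E[r] = 0.140386, running G = 2.799362

G = 2.7994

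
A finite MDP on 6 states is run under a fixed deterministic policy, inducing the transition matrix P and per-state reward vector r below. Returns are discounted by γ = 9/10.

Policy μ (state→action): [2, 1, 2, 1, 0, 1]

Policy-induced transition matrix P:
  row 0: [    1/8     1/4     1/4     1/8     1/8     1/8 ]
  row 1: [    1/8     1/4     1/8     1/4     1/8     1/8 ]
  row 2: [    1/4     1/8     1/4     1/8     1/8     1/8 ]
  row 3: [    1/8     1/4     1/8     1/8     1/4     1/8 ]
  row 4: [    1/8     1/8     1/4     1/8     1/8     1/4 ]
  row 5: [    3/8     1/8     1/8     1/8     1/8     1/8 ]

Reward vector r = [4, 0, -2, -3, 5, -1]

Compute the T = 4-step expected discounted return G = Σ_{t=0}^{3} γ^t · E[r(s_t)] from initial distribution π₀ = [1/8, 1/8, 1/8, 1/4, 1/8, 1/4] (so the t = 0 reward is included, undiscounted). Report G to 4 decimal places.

G = 1.2287

t=0: π = [0.1250, 0.1250, 0.1250, 0.2500, 0.1250, 0.2500], E[r] = -0.1250, γ^t·E[r] = -0.125000, running G = -0.125000
t=1: π = [0.2031, 0.1875, 0.1719, 0.1406, 0.1563, 0.1406], E[r] = 0.6875, γ^t·E[r] = 0.618750, running G = 0.493750
t=2: π = [0.1816, 0.1914, 0.1914, 0.1484, 0.1426, 0.1445], E[r] = 0.4668, γ^t·E[r] = 0.378105, running G = 0.871855
t=3: π = [0.1851, 0.1902, 0.1895, 0.1489, 0.1436, 0.1428], E[r] = 0.4895, γ^t·E[r] = 0.356847, running G = 1.228702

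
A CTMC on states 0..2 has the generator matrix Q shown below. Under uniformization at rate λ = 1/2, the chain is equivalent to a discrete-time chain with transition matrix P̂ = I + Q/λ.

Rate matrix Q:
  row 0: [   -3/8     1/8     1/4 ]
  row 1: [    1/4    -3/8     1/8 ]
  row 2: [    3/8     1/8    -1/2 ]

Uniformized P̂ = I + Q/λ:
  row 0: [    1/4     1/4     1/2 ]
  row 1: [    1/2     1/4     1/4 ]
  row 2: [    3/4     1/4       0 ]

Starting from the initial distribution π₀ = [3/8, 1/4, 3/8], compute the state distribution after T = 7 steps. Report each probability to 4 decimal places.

π = [0.4590, 0.2500, 0.2910]

t=0: π = [0.3750, 0.2500, 0.3750]
t=1: π = [0.5000, 0.2500, 0.2500]
t=2: π = [0.4375, 0.2500, 0.3125]
t=3: π = [0.4688, 0.2500, 0.2813]
t=4: π = [0.4531, 0.2500, 0.2969]
t=5: π = [0.4609, 0.2500, 0.2891]
t=6: π = [0.4570, 0.2500, 0.2930]
t=7: π = [0.4590, 0.2500, 0.2910]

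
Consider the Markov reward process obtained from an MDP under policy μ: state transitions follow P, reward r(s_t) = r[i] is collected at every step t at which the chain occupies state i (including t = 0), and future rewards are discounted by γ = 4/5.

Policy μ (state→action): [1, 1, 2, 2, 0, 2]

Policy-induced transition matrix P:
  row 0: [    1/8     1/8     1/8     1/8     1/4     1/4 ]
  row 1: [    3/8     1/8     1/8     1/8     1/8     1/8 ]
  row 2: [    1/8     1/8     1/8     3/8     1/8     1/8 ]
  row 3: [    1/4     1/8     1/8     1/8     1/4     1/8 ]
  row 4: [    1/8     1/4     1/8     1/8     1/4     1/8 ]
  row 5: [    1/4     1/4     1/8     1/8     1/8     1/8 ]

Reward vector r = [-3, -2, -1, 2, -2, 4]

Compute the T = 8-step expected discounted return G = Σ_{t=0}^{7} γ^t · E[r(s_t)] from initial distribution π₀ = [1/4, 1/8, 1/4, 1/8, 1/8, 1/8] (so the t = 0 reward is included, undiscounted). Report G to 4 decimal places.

t=0: π = [0.2500, 0.1250, 0.2500, 0.1250, 0.1250, 0.1250], E[r] = -0.7500, γ^t·E[r] = -0.750000, running G = -0.750000
t=1: π = [0.1875, 0.1563, 0.1250, 0.1875, 0.1875, 0.1563], E[r] = -0.3750, γ^t·E[r] = -0.300000, running G = -1.050000
t=2: π = [0.2070, 0.1680, 0.1250, 0.1563, 0.1953, 0.1484], E[r] = -0.5664, γ^t·E[r] = -0.362500, running G = -1.412500
t=3: π = [0.2051, 0.1680, 0.1250, 0.1563, 0.1948, 0.1509], E[r] = -0.5498, γ^t·E[r] = -0.281500, running G = -1.694000
t=4: π = [0.2054, 0.1682, 0.1250, 0.1563, 0.1945, 0.1506], E[r] = -0.5516, γ^t·E[r] = -0.225925, running G = -1.919925
t=5: π = [0.2054, 0.1681, 0.1250, 0.1563, 0.1945, 0.1507], E[r] = -0.5514, γ^t·E[r] = -0.180675, running G = -2.100600
t=6: π = [0.2054, 0.1681, 0.1250, 0.1563, 0.1945, 0.1507], E[r] = -0.5513, γ^t·E[r] = -0.144531, running G = -2.245131
t=7: π = [0.2054, 0.1681, 0.1250, 0.1563, 0.1945, 0.1507], E[r] = -0.5514, γ^t·E[r] = -0.115627, running G = -2.360758

G = -2.3608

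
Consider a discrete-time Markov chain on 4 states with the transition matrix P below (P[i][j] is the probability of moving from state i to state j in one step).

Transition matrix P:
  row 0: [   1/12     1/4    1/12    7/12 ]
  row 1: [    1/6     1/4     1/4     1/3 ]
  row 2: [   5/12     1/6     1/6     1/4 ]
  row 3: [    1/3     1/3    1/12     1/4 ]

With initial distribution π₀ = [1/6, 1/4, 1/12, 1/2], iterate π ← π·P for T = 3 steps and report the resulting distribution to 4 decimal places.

π = [0.2426, 0.2681, 0.1395, 0.3497]

t=0: π = [0.1667, 0.2500, 0.0833, 0.5000]
t=1: π = [0.2569, 0.2847, 0.1319, 0.3264]
t=2: π = [0.2326, 0.2662, 0.1418, 0.3594]
t=3: π = [0.2426, 0.2681, 0.1395, 0.3497]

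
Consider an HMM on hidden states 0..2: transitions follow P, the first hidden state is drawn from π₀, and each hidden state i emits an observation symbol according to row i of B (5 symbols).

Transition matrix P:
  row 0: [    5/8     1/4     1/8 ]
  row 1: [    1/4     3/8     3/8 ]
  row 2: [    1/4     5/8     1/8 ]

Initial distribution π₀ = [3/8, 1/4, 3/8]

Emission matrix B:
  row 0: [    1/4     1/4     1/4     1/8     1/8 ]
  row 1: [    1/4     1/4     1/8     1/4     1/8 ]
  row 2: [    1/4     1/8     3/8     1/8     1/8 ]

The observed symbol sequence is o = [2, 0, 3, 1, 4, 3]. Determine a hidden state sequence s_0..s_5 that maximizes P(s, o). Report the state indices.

path = [2, 1, 1, 1, 2, 1]

t=0: δ = [9.375e-02, 3.125e-02, 1.406e-01]  (obs o_0=2)
t=1: δ = [1.465e-02, 2.197e-02, 4.395e-03]  ψ = [0, 2, 2]  (obs o_1=0)
t=2: δ = [1.144e-03, 2.060e-03, 1.030e-03]  ψ = [0, 1, 1]  (obs o_2=3)
t=3: δ = [1.788e-04, 1.931e-04, 9.656e-05]  ψ = [0, 1, 1]  (obs o_3=1)
t=4: δ = [1.397e-05, 9.052e-06, 9.052e-06]  ψ = [0, 1, 1]  (obs o_4=4)
t=5: δ = [1.091e-06, 1.414e-06, 4.243e-07]  ψ = [0, 2, 1]  (obs o_5=3)
backtrack: best end state = 1; path = [2, 1, 1, 1, 2, 1]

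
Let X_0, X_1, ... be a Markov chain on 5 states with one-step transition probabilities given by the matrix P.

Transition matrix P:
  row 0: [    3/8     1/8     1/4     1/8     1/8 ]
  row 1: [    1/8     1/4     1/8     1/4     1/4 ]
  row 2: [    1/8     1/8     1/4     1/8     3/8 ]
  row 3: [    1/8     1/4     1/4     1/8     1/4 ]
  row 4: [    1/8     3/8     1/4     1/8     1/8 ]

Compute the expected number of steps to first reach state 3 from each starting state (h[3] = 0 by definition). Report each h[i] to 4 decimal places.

h = [6.6565, 5.6794, 6.5954, 0.0000, 6.4122]

First-step conditioning: h[3] = 0; for i ≠ 3, h[i] = 1 + Σ_k P[i][k]·h[k].
  h[0] = 1 + 3/8·h[0] + 1/8·h[1] + 1/4·h[2] + 1/8·h[4]
  h[1] = 1 + 1/8·h[0] + 1/4·h[1] + 1/8·h[2] + 1/4·h[4]
  h[2] = 1 + 1/8·h[0] + 1/8·h[1] + 1/4·h[2] + 3/8·h[4]
  h[4] = 1 + 1/8·h[0] + 3/8·h[1] + 1/4·h[2] + 1/8·h[4]
Solving the 4×4 linear system over states ≠ 3 gives exactly h = [872/131, 744/131, 864/131, 0, 840/131] (h[3] = 0 is the target).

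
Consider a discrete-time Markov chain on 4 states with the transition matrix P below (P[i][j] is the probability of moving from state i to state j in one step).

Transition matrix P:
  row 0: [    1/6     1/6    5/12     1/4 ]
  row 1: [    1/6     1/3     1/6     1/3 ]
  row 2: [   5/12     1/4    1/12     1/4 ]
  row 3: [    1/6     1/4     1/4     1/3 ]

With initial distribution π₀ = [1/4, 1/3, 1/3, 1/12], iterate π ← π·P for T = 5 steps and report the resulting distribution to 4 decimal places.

t=0: π = [0.2500, 0.3333, 0.3333, 0.0833]
t=1: π = [0.2500, 0.2569, 0.2083, 0.2847]
t=2: π = [0.2188, 0.2506, 0.2355, 0.2951]
t=3: π = [0.2255, 0.2527, 0.2263, 0.2955]
t=4: π = [0.2232, 0.2523, 0.2288, 0.2957]
t=5: π = [0.2239, 0.2524, 0.2281, 0.2957]

π = [0.2239, 0.2524, 0.2281, 0.2957]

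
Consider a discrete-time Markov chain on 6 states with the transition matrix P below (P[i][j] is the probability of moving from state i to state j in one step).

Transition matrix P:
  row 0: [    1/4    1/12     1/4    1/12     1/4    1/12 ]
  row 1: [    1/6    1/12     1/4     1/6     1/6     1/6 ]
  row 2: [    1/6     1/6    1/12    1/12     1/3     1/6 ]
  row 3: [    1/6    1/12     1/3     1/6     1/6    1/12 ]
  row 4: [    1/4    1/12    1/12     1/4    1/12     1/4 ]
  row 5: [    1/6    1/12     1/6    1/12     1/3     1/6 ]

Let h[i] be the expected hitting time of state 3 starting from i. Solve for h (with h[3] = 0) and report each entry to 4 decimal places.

First-step conditioning: h[3] = 0; for i ≠ 3, h[i] = 1 + Σ_k P[i][k]·h[k].
  h[0] = 1 + 1/4·h[0] + 1/12·h[1] + 1/4·h[2] + 1/4·h[4] + 1/12·h[5]
  h[1] = 1 + 1/6·h[0] + 1/12·h[1] + 1/4·h[2] + 1/6·h[4] + 1/6·h[5]
  h[2] = 1 + 1/6·h[0] + 1/6·h[1] + 1/12·h[2] + 1/3·h[4] + 1/6·h[5]
  h[4] = 1 + 1/4·h[0] + 1/12·h[1] + 1/12·h[2] + 1/12·h[4] + 1/4·h[5]
  h[5] = 1 + 1/6·h[0] + 1/12·h[1] + 1/6·h[2] + 1/3·h[4] + 1/6·h[5]
Solving the 5×5 linear system over states ≠ 3 gives exactly h = [9753/1267, 18093/2534, 19191/2534, 0, 33465/5068, 38565/5068] (h[3] = 0 is the target).

h = [7.6977, 7.1401, 7.5734, 0.0000, 6.6032, 7.6095]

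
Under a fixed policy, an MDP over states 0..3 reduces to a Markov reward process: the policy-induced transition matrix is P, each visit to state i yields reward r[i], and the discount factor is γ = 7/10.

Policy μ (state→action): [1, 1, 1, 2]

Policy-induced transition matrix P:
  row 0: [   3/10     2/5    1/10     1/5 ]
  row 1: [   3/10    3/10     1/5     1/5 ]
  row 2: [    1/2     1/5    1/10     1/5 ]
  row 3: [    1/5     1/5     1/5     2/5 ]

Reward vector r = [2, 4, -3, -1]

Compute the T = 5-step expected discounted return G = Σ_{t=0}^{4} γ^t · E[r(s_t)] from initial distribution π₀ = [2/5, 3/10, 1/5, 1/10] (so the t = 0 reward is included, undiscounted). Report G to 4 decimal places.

t=0: π = [0.4000, 0.3000, 0.2000, 0.1000], E[r] = 1.3000, γ^t·E[r] = 1.300000, running G = 1.300000
t=1: π = [0.3300, 0.3100, 0.1400, 0.2200], E[r] = 1.2600, γ^t·E[r] = 0.882000, running G = 2.182000
t=2: π = [0.3060, 0.2970, 0.1530, 0.2440], E[r] = 1.0970, γ^t·E[r] = 0.537530, running G = 2.719530
t=3: π = [0.3062, 0.2909, 0.1541, 0.2488], E[r] = 1.0649, γ^t·E[r] = 0.365261, running G = 3.084791
t=4: π = [0.3059, 0.2903, 0.1540, 0.2498], E[r] = 1.0615, γ^t·E[r] = 0.254873, running G = 3.339664

G = 3.3397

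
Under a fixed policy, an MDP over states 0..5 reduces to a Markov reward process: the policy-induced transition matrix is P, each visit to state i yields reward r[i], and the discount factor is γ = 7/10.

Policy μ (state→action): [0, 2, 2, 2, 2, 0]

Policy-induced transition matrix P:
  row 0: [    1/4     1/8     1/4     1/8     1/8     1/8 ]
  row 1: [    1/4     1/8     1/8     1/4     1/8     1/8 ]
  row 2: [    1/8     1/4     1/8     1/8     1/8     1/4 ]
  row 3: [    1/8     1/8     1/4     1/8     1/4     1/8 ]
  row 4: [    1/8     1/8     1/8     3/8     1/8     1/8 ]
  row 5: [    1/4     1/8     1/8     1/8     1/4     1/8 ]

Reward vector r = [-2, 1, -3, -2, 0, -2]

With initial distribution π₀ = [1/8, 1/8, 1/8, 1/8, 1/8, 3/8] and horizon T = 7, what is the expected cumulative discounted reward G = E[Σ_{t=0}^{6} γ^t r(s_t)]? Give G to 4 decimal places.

G = -4.3580

t=0: π = [0.1250, 0.1250, 0.1250, 0.1250, 0.1250, 0.3750], E[r] = -1.5000, γ^t·E[r] = -1.500000, running G = -1.500000
t=1: π = [0.2031, 0.1406, 0.1563, 0.1719, 0.1875, 0.1406], E[r] = -1.3594, γ^t·E[r] = -0.951563, running G = -2.451563
t=2: π = [0.1855, 0.1445, 0.1719, 0.1895, 0.1641, 0.1445], E[r] = -1.4102, γ^t·E[r] = -0.690977, running G = -3.142539
t=3: π = [0.1843, 0.1465, 0.1719, 0.1841, 0.1667, 0.1465], E[r] = -1.3989, γ^t·E[r] = -0.479832, running G = -3.622371
t=4: π = [0.1847, 0.1465, 0.1711, 0.1850, 0.1663, 0.1465], E[r] = -1.3990, γ^t·E[r] = -0.335889, running G = -3.958260
t=5: π = [0.1847, 0.1464, 0.1712, 0.1849, 0.1664, 0.1464], E[r] = -1.3992, γ^t·E[r] = -0.235162, running G = -4.193422
t=6: π = [0.1847, 0.1464, 0.1712, 0.1849, 0.1664, 0.1464], E[r] = -1.3992, γ^t·E[r] = -0.164612, running G = -4.358034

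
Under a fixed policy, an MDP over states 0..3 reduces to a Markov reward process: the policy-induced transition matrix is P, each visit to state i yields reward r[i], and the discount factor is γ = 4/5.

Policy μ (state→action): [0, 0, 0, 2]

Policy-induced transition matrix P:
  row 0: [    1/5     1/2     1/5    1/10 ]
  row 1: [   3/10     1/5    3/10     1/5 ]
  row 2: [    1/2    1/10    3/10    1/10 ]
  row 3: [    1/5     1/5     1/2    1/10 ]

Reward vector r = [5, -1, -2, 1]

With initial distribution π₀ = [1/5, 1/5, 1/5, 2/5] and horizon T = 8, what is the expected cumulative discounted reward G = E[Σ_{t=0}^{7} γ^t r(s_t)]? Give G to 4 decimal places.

t=0: π = [0.2000, 0.2000, 0.2000, 0.4000], E[r] = 0.8000, γ^t·E[r] = 0.800000, running G = 0.800000
t=1: π = [0.2800, 0.2400, 0.3600, 0.1200], E[r] = 0.5600, γ^t·E[r] = 0.448000, running G = 1.248000
t=2: π = [0.3320, 0.2480, 0.2960, 0.1240], E[r] = 0.9440, γ^t·E[r] = 0.604160, running G = 1.852160
t=3: π = [0.3136, 0.2700, 0.2916, 0.1248], E[r] = 0.8396, γ^t·E[r] = 0.429875, running G = 2.282035
t=4: π = [0.3145, 0.2649, 0.2936, 0.1270], E[r] = 0.8473, γ^t·E[r] = 0.347046, running G = 2.629081
t=5: π = [0.3146, 0.2650, 0.2940, 0.1265], E[r] = 0.8465, γ^t·E[r] = 0.277369, running G = 2.906450
t=6: π = [0.3147, 0.2650, 0.2938, 0.1265], E[r] = 0.8473, γ^t·E[r] = 0.222104, running G = 3.128554
t=7: π = [0.3147, 0.2650, 0.2938, 0.1265], E[r] = 0.8471, γ^t·E[r] = 0.177642, running G = 3.306197

G = 3.3062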